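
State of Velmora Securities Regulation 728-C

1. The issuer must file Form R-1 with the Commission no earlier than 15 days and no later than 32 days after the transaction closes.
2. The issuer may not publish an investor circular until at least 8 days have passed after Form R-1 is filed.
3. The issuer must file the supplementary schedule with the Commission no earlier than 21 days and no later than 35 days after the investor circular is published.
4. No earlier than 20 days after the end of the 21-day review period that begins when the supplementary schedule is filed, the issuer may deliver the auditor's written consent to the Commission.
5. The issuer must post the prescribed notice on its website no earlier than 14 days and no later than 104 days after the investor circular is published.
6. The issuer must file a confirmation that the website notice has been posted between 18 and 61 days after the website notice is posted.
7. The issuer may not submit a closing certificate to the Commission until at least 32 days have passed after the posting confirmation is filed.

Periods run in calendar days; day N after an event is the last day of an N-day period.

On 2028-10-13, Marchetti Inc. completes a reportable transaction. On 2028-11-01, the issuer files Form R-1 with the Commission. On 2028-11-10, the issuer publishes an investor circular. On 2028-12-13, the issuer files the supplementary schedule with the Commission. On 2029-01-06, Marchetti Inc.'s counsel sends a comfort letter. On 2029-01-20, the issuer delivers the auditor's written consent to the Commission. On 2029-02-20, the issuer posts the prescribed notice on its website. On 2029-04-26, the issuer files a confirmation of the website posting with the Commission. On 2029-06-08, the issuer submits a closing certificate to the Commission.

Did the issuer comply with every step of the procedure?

Step 1: the window is 15–32 days after 2028-10-13 (when the transaction closes), so 2028-10-28 through 2028-11-14; done 2028-11-01 — within the window.
Step 2: the earliest permitted date is 8 days after 2028-11-01 (when Form R-1 is filed), i.e. 2028-11-09; 2028-11-10 is on or after that date.
Step 3: the window is 21–35 days after 2028-11-10 (when the investor circular is published), so 2028-12-01 through 2028-12-15; done 2028-12-13, which is between those dates.
Step 4: the earliest permitted date is 20 days after 2029-01-03 (end of the 21-day review period, which began when the supplementary schedule is filed on 2028-12-13), i.e. 2029-01-23; 2029-01-20 is 3 days before the earliest permitted date.

No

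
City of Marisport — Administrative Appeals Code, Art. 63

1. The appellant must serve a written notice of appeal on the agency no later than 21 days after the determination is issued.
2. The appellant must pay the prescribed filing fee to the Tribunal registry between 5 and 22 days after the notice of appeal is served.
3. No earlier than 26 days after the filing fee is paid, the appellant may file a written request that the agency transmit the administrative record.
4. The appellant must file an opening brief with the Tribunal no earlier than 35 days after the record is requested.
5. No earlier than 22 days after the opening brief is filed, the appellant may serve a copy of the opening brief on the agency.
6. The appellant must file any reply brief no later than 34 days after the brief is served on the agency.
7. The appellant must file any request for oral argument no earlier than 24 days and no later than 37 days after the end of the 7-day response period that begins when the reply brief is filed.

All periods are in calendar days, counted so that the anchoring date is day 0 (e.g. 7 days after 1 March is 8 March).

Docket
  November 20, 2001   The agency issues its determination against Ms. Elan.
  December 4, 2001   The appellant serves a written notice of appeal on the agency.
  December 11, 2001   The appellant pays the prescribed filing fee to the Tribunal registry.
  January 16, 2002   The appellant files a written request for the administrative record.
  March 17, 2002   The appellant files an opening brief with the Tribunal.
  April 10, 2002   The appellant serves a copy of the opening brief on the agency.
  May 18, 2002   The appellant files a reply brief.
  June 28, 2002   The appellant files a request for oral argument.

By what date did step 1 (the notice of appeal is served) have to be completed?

December 11, 2001

Step 1 runs from November 20, 2001, when the determination is issued. 21 days after November 20, 2001 is December 11, 2001.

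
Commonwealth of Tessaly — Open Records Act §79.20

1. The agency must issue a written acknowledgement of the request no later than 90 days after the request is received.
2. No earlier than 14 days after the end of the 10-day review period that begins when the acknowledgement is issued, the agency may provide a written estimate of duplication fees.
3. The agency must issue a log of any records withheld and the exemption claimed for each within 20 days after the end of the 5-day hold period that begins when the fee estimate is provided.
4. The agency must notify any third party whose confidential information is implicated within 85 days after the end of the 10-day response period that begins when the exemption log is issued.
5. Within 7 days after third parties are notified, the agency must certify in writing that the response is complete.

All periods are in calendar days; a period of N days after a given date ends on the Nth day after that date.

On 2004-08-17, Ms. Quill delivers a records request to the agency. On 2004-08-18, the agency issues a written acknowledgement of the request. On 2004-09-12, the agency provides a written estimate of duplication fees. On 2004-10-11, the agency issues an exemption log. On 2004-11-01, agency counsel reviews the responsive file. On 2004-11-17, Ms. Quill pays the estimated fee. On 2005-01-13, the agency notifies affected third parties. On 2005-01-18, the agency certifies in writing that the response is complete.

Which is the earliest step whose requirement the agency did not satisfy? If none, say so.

Step 3

Step 1: 90 days after 2004-08-17 (when the request is received) is 2004-11-15; done 2004-08-18 — timely.
Step 2: the earliest permitted date is 14 days after 2004-08-28 (end of the 10-day review period, which began when the acknowledgement is issued on 2004-08-18), i.e. 2004-09-11; done 2004-09-12 — permitted.
Step 3: 20 days after 2004-09-17 (end of the 5-day hold period, which began when the fee estimate is provided on 2004-09-12) is 2004-10-07; done 2004-10-11 — 4 days late.
No need to go further; step 3 was not satisfied.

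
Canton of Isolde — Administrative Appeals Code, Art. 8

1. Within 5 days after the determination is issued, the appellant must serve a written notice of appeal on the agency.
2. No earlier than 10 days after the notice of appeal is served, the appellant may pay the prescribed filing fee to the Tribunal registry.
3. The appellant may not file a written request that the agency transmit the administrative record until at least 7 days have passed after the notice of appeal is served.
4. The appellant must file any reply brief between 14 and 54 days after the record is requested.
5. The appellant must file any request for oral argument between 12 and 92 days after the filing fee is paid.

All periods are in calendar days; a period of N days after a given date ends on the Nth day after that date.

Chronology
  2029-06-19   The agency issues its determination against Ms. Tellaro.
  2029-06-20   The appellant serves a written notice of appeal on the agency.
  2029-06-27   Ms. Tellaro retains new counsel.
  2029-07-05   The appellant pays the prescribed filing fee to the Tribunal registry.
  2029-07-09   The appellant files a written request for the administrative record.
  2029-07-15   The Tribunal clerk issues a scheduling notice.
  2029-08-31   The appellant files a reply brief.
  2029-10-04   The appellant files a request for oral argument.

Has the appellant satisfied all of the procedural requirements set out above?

Yes

Step 1: 5 days after 2029-06-19 (when the determination is issued) is 2029-06-24; 2029-06-20 is within that limit.
Step 2: the earliest permitted date is 10 days after 2029-06-20 (when the notice of appeal is served), i.e. 2029-06-30; done 2029-07-05, after the minimum wait.
Step 3: the earliest permitted date is 7 days after 2029-06-20 (when the notice of appeal is served), i.e. 2029-06-27; 2029-07-09 is on or after that date.
Step 4: the window is 14–54 days after 2029-07-09 (when the record is requested), so 2029-07-23 through 2029-09-01; done 2029-08-31, which is between those dates.
Step 5: the window is 12–92 days after 2029-07-05 (when the filing fee is paid), so 2029-07-17 through 2029-10-05; done 2029-10-04, which is between those dates.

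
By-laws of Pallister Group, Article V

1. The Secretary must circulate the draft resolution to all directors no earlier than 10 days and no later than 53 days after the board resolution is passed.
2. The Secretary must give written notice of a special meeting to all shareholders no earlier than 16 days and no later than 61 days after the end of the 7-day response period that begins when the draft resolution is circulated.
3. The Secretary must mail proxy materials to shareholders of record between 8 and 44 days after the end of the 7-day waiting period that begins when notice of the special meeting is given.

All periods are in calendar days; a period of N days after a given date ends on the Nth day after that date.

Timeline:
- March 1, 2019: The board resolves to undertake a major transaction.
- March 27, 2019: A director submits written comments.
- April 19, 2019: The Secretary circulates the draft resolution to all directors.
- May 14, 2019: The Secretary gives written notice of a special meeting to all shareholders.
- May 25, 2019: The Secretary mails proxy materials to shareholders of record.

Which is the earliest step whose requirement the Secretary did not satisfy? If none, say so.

Step 3

(1) the permitted window runs from March 1, 2019 + 10 = March 11, 2019 to March 1, 2019 + 53 = April 23, 2019; April 19, 2019 falls inside that range.
(2) the permitted window runs from April 26, 2019 + 16 = May 12, 2019 to April 26, 2019 + 61 = June 26, 2019; May 14, 2019 falls inside that range.
(3) the permitted window runs from May 21, 2019 + 8 = May 29, 2019 to May 21, 2019 + 44 = July 4, 2019; May 25, 2019 is 4 days too early.
The procedure was therefore not followed at step 3.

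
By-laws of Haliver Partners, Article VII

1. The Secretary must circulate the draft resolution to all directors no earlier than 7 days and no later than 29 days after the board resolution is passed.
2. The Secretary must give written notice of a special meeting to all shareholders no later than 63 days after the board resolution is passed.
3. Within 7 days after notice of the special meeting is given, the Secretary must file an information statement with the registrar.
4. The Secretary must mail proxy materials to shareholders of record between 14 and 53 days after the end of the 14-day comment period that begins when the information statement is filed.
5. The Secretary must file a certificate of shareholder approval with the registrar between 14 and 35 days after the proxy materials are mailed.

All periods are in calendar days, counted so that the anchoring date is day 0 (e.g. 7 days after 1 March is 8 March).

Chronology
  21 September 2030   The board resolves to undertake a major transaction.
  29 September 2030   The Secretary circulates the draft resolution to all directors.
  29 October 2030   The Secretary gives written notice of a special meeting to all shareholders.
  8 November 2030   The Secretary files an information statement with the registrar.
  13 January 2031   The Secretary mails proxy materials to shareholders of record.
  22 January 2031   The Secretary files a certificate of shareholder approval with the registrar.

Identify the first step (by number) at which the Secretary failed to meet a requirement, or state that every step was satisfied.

Step 1: the window is 7–29 days after 21 September 2030 (when the board resolution is passed), so 28 September 2030 through 20 October 2030; done 29 September 2030 — within the window.
Step 2: 63 days after 21 September 2030 (when the board resolution is passed) is 23 November 2030; done 29 October 2030 — timely.
Step 3: 7 days after 29 October 2030 (when notice of the special meeting is given) is 5 November 2030; not done until 8 November 2030, 3 days after the deadline.
That is the first point of non-compliance.

Step 3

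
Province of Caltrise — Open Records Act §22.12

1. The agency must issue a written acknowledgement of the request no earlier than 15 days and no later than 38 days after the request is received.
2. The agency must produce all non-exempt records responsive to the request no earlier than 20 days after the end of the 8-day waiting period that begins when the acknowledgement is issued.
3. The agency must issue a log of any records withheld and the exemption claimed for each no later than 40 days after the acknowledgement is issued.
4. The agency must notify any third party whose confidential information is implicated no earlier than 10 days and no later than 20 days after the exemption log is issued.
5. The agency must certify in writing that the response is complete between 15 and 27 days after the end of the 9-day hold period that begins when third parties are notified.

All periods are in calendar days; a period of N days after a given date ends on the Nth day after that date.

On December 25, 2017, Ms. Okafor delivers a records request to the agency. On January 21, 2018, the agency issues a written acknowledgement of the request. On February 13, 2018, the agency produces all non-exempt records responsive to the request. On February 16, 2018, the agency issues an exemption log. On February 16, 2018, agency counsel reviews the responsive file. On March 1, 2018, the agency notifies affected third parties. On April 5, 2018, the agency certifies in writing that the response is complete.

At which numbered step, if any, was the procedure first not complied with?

Step 2

(1) the permitted window runs from December 25, 2017 + 15 = January 9, 2018 to December 25, 2017 + 38 = February 1, 2018; done January 21, 2018 — within the window.
(2) permitted from January 29, 2018 + 20 days = February 18, 2018 onward; done February 13, 2018 — 5 days too early.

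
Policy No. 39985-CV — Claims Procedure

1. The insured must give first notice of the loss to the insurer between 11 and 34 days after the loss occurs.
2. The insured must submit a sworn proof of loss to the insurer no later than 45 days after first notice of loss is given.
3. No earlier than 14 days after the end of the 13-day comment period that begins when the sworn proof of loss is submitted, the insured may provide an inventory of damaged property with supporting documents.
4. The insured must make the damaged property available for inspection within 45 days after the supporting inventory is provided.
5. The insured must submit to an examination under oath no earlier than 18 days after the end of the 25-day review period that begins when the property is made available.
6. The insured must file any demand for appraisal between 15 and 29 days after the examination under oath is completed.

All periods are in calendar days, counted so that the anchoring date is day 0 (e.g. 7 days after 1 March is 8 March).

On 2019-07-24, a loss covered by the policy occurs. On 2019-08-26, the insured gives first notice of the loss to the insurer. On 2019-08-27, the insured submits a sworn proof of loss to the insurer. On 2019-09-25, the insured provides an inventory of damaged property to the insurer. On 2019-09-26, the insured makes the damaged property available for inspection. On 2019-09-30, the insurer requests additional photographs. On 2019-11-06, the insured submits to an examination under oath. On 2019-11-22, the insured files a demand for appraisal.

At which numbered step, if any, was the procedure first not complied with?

(1) the permitted window runs from 2019-07-24 + 11 = 2019-08-04 to 2019-07-24 + 34 = 2019-08-27; done 2019-08-26 — within the window.
(2) due by 2019-08-26 + 45 days = 2019-10-10; 2019-08-27 is within that limit.
(3) permitted from 2019-09-09 + 14 days = 2019-09-23 onward; done 2019-09-25, after the minimum wait.
(4) due by 2019-09-25 + 45 days = 2019-11-09; done 2019-09-26 — timely.
(5) permitted from 2019-10-21 + 18 days = 2019-11-08 onward; acted on 2019-11-06, 2 days prematurely.
Later steps need not be reached.

Step 5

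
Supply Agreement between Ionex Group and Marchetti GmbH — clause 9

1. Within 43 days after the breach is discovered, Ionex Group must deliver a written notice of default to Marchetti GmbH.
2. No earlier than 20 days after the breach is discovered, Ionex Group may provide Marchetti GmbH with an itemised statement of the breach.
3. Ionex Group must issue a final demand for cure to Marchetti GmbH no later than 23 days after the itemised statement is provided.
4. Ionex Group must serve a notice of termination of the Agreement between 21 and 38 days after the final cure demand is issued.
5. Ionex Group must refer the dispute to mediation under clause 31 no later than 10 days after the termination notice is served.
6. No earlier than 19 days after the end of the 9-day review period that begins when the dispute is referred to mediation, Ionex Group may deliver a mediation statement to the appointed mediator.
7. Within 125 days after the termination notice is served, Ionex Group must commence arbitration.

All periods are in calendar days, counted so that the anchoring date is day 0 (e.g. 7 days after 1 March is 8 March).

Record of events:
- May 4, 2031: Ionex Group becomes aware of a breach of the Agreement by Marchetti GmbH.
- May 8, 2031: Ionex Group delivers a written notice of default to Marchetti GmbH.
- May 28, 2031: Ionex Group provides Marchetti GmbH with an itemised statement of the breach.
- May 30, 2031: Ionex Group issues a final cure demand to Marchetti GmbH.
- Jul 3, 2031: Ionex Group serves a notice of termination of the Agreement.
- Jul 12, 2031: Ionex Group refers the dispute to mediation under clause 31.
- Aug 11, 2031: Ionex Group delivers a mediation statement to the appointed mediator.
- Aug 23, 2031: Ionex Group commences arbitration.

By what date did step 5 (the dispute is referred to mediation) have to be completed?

Jul 13, 2031

Step 5 runs from Jul 3, 2031, when the termination notice is served. 10 days after Jul 3, 2031 is Jul 13, 2031.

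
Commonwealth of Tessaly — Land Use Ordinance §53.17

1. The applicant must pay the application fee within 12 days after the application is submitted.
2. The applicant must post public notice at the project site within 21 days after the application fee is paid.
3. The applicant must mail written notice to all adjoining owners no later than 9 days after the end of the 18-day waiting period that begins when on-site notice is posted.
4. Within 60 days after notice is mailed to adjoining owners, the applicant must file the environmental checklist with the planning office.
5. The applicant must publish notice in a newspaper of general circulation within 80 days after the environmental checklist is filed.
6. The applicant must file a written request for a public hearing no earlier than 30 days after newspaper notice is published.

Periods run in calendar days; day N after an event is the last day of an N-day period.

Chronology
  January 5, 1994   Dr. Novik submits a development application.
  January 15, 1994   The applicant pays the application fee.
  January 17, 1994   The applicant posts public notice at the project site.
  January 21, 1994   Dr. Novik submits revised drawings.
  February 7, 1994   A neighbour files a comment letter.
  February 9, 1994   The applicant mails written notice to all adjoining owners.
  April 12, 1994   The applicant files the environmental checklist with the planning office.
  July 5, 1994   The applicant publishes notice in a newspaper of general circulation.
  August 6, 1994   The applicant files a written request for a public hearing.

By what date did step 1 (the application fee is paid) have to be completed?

January 17, 1994

Step 1 runs from January 5, 1994, when the application is submitted. 12 days after January 5, 1994 is January 17, 1994.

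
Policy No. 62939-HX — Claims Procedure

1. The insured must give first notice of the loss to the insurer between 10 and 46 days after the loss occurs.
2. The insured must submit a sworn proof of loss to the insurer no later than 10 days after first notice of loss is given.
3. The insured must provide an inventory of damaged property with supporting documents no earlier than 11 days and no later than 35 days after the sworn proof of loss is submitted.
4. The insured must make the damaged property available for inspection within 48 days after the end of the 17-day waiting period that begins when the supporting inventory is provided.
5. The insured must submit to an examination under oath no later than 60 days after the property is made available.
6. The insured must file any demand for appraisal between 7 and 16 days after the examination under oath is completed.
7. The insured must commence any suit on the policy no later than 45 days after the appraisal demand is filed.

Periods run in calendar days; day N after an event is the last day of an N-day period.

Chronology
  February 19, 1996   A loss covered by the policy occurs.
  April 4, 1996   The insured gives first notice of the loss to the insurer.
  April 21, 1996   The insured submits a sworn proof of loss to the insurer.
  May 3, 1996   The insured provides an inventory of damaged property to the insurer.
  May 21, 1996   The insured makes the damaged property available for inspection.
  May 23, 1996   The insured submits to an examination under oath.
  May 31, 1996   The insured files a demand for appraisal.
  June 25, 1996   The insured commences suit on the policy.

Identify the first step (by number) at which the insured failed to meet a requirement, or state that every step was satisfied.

Step 1 — 10 and 46 days from February 19, 1996 (when the loss occurs) are February 29, 1996 and April 5, 1996 respectively; done April 4, 1996, which is between those dates.
Step 2 — counting 10 days from April 4, 1996 (when first notice of loss is given) gives a deadline of April 14, 1996; April 21, 1996 misses that deadline by 7 days.
The procedure was therefore not followed at step 2.

Step 2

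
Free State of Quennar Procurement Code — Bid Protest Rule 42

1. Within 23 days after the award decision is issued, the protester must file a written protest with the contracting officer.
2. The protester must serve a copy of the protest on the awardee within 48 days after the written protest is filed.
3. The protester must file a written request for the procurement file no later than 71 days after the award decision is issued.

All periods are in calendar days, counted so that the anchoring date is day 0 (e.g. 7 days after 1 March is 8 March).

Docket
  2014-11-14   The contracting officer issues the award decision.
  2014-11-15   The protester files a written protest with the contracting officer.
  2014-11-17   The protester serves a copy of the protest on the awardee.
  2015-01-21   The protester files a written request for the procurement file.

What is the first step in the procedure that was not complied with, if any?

None — every step was satisfied

Step 1: 23 days after 2014-11-14 (when the award decision is issued) is 2014-12-07; 2014-11-15 is within that limit.
Step 2: 48 days after 2014-11-15 (when the written protest is filed) is 2015-01-02; 2014-11-17 is within that limit.
Step 3: 71 days after 2014-11-14 (when the award decision is issued) is 2015-01-24; done 2015-01-21 — timely.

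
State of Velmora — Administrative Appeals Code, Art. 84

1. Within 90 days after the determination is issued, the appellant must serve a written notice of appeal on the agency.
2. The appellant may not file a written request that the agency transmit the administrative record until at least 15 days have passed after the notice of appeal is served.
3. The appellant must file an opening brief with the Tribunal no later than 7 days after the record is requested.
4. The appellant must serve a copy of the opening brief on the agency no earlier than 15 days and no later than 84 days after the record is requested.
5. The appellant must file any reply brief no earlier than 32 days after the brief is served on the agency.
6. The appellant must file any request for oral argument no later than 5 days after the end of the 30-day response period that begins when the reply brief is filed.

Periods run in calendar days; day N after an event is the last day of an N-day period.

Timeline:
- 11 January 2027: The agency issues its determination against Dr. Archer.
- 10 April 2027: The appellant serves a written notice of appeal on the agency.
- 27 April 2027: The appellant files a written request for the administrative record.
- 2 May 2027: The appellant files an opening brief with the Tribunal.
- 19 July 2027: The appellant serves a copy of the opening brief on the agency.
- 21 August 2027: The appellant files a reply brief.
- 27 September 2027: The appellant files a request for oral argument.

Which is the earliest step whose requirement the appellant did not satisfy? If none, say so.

Step 6

Step 1 — counting 90 days from 11 January 2027 (when the determination is issued) gives a deadline of 11 April 2027; done 10 April 2027 — timely.
Step 2 — must wait 15 days from 10 April 2027 (when the notice of appeal is served), so not before 25 April 2027; 27 April 2027 is on or after that date.
Step 3 — counting 7 days from 27 April 2027 (when the record is requested) gives a deadline of 4 May 2027; completed 2 May 2027, before the deadline.
Step 4 — 15 and 84 days from 27 April 2027 (when the record is requested) are 12 May 2027 and 20 July 2027 respectively; 19 July 2027 falls inside that range.
Step 5 — must wait 32 days from 19 July 2027 (when the brief is served on the agency), so not before 20 August 2027; done 21 August 2027 — permitted.
Step 6 — counting 5 days from 20 September 2027 (end of the 30-day response period, which began when the reply brief is filed on 21 August 2027) gives a deadline of 25 September 2027; not done until 27 September 2027, 2 days after the deadline.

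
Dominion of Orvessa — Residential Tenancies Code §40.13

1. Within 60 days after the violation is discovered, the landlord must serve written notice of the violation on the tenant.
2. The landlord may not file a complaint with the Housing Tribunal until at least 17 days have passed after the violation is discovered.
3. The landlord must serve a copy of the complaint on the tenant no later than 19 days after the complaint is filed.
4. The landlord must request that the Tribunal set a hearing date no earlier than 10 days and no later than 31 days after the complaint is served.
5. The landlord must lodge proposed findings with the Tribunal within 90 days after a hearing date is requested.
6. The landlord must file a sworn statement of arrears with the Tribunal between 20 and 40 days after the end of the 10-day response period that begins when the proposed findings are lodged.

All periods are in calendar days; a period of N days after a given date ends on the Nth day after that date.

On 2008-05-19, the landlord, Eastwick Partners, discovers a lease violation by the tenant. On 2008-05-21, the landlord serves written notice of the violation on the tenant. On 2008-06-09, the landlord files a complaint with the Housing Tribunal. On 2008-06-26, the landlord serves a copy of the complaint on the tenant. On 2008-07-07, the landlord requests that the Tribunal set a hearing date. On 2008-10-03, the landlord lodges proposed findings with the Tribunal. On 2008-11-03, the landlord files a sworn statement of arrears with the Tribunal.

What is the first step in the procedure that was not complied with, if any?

Step 1: 60 days after 2008-05-19 (when the violation is discovered) is 2008-07-18; 2008-05-21 is within that limit.
Step 2: the earliest permitted date is 17 days after 2008-05-19 (when the violation is discovered), i.e. 2008-06-05; done 2008-06-09, after the minimum wait.
Step 3: 19 days after 2008-06-09 (when the complaint is filed) is 2008-06-28; done 2008-06-26 — timely.
Step 4: the window is 10–31 days after 2008-06-26 (when the complaint is served), so 2008-07-06 through 2008-07-27; done 2008-07-07, which is between those dates.
Step 5: 90 days after 2008-07-07 (when a hearing date is requested) is 2008-10-05; completed 2008-10-03, before the deadline.
Step 6: the window is 20–40 days after 2008-10-13 (end of the 10-day response period, which began when the proposed findings are lodged on 2008-10-03), so 2008-11-02 through 2008-11-22; done 2008-11-03, which is between those dates.

None — every step was satisfied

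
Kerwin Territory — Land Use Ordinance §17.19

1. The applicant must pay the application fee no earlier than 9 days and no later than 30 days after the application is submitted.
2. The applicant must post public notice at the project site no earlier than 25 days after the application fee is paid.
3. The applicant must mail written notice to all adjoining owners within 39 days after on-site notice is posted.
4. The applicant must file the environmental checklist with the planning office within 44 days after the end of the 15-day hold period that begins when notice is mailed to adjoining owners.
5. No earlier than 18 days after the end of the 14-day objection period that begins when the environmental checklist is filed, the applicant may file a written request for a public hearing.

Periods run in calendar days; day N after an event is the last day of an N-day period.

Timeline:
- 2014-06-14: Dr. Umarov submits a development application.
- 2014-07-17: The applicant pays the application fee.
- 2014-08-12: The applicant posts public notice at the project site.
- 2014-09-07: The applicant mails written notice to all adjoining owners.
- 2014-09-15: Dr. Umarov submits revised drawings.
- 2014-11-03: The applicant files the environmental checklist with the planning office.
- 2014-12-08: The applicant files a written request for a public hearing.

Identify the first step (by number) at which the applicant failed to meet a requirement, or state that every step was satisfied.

Step 1

(1) the permitted window runs from 2014-06-14 + 9 = 2014-06-23 to 2014-06-14 + 30 = 2014-07-14; 2014-07-17 is 3 days past the end of the window.
The analysis stops there.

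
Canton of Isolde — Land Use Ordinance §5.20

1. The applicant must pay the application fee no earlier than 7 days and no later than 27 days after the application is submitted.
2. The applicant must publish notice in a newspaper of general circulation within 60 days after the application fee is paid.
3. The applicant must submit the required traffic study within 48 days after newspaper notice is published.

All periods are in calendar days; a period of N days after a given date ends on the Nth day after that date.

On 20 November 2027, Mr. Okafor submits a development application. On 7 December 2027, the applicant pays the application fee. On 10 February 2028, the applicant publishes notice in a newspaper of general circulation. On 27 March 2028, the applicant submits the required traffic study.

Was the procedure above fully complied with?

(1) the permitted window runs from 20 November 2027 + 7 = 27 November 2027 to 20 November 2027 + 27 = 17 December 2027; done 7 December 2027 — within the window.
(2) due by 7 December 2027 + 60 days = 5 February 2028; not done until 10 February 2028, 5 days after the deadline.

No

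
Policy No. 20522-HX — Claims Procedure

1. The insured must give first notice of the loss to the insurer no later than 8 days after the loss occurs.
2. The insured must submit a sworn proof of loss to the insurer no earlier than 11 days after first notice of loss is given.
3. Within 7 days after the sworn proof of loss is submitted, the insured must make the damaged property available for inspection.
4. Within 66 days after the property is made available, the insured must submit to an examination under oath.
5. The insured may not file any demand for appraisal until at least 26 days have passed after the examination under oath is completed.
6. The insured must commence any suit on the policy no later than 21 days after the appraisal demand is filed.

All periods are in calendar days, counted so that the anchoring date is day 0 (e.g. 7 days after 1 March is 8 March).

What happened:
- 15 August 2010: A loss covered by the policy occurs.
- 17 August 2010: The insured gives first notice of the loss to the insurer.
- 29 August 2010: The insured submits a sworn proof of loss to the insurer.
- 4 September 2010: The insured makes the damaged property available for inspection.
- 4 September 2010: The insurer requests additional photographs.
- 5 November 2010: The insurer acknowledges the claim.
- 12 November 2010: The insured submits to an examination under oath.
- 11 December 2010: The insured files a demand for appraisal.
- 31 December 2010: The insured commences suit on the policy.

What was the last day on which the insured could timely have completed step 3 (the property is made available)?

5 September 2010

Step 3 runs from 29 August 2010, when the sworn proof of loss is submitted. 7 days after 29 August 2010 is 5 September 2010.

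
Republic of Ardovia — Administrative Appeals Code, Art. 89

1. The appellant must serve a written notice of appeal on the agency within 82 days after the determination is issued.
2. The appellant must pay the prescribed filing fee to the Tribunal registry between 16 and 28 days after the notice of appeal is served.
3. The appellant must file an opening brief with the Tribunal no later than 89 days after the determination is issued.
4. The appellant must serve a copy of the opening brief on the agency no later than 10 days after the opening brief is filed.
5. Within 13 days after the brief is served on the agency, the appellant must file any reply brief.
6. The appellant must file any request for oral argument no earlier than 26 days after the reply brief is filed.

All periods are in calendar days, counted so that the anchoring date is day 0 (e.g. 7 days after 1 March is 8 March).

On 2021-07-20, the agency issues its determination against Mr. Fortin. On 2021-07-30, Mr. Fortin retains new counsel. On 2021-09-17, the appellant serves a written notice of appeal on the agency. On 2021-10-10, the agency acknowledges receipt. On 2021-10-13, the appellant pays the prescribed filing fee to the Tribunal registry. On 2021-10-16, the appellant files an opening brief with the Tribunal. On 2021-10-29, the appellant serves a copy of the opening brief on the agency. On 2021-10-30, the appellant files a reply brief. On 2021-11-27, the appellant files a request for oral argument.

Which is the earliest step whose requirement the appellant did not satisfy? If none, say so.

Step 4

Step 1 — counting 82 days from 2021-07-20 (when the determination is issued) gives a deadline of 2021-10-10; done 2021-09-17 — timely.
Step 2 — 16 and 28 days from 2021-09-17 (when the notice of appeal is served) are 2021-10-03 and 2021-10-15 respectively; 2021-10-13 falls inside that range.
Step 3 — counting 89 days from 2021-07-20 (when the determination is issued) gives a deadline of 2021-10-17; 2021-10-16 is within that limit.
Step 4 — counting 10 days from 2021-10-16 (when the opening brief is filed) gives a deadline of 2021-10-26; done 2021-10-29 — 3 days late.
The analysis stops there.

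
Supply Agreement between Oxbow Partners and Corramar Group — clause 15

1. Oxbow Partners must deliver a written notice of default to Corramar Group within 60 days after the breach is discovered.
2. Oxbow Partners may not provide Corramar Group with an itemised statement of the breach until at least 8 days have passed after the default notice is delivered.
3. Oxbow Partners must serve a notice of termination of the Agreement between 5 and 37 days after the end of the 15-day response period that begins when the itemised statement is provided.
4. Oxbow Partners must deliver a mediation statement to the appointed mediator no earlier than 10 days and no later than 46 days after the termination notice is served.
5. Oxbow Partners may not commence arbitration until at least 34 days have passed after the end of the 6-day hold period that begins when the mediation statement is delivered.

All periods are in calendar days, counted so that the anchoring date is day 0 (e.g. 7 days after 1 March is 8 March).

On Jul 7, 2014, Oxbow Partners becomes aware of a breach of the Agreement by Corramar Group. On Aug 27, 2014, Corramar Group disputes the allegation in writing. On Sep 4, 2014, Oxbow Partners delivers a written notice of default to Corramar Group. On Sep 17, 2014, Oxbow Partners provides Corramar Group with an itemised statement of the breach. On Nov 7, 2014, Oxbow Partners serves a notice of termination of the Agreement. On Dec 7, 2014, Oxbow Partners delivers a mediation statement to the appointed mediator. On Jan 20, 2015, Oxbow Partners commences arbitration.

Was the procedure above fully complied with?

Yes

Step 1: 60 days after Jul 7, 2014 (when the breach is discovered) is Sep 5, 2014; completed Sep 4, 2014, before the deadline.
Step 2: the earliest permitted date is 8 days after Sep 4, 2014 (when the default notice is delivered), i.e. Sep 12, 2014; Sep 17, 2014 is on or after that date.
Step 3: the window is 5–37 days after Oct 2, 2014 (end of the 15-day response period, which began when the itemised statement is provided on Sep 17, 2014), so Oct 7, 2014 through Nov 8, 2014; Nov 7, 2014 falls inside that range.
Step 4: the window is 10–46 days after Nov 7, 2014 (when the termination notice is served), so Nov 17, 2014 through Dec 23, 2014; done Dec 7, 2014, which is between those dates.
Step 5: the earliest permitted date is 34 days after Dec 13, 2014 (end of the 6-day hold period, which began when the mediation statement is delivered on Dec 7, 2014), i.e. Jan 16, 2015; done Jan 20, 2015, after the minimum wait.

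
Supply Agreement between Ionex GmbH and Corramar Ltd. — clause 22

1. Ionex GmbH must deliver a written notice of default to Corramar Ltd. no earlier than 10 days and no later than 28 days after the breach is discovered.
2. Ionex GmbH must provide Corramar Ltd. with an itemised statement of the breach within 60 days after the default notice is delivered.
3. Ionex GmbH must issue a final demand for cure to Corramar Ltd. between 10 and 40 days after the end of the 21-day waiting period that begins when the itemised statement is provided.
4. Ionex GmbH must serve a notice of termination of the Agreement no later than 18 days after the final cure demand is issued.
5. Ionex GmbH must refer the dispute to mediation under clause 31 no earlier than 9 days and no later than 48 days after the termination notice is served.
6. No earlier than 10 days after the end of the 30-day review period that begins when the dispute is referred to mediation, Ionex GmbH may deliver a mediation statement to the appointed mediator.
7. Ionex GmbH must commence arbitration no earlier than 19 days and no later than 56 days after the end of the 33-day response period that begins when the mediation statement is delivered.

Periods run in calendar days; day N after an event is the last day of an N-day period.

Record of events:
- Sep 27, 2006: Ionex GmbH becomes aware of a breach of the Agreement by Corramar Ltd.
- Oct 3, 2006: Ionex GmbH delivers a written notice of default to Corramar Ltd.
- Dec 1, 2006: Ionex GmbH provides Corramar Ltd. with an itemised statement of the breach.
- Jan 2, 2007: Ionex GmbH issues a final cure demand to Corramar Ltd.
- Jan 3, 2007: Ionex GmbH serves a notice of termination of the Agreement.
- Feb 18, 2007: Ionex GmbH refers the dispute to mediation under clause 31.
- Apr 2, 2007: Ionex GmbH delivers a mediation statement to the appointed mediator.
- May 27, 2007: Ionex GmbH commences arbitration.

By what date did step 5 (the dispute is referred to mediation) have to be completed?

Feb 20, 2007

Step 5 runs from Jan 3, 2007, when the termination notice is served. The window is 9–48 days after Jan 3, 2007; it closes on Feb 20, 2007.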